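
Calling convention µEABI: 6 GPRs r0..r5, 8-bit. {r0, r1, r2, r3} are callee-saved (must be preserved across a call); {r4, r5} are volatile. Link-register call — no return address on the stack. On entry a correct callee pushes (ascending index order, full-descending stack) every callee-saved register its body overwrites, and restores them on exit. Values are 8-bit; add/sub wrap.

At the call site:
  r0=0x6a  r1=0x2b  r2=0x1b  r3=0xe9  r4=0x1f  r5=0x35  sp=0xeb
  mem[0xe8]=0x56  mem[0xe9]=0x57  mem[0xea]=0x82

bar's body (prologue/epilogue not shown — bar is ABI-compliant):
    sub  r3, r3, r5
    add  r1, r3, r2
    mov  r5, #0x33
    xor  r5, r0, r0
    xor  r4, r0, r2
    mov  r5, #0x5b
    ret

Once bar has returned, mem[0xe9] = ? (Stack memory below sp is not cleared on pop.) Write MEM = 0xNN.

prologue: push r1 -> mem[0xea]=0x2b, sp=0xea
prologue: push r3 -> mem[0xe9]=0xe9, sp=0xe9
body[0] sub  r3, r3, r5 -> r3=0xb4
body[1] add  r1, r3, r2 -> r1=0xcf
body[2] mov  r5, #0x33 -> r5=0x33
body[3] xor  r5, r0, r0 -> r5=0x00
body[4] xor  r4, r0, r2 -> r4=0x71
body[5] mov  r5, #0x5b -> r5=0x5b
epilogue: pop r3=0xe9, sp=0xea
epilogue: pop r1=0x2b, sp=0xeb
prologue pushed ['r1', 'r3'] at ['0xea', '0xe9']

MEM = 0xe9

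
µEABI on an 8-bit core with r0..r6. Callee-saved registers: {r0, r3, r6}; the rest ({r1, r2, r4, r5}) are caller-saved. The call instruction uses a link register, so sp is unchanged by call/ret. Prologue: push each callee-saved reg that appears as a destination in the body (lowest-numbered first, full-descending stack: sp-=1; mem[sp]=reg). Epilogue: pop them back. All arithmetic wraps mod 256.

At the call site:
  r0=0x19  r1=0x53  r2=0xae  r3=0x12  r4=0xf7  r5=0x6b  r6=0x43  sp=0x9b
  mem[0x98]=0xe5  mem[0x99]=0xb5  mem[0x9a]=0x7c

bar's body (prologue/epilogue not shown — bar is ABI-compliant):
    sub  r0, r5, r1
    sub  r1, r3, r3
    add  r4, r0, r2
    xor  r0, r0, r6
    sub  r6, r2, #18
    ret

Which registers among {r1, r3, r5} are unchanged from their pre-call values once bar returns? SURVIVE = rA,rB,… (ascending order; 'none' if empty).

prologue: push r0 → mem[0x9a]=0x19, sp=0x9a
prologue: push r6 → mem[0x99]=0x43, sp=0x99
body[0] sub  r0, r5, r1 → r0=0x18
body[1] sub  r1, r3, r3 → r1=0x00
body[2] add  r4, r0, r2 → r4=0xc6
body[3] xor  r0, r0, r6 → r0=0x5b
body[4] sub  r6, r2, #18 → r6=0x9c
epilogue: pop r6=0x43, sp=0x9a
epilogue: pop r0=0x19, sp=0x9b
r1: caller-saved, written=True
r3: callee-saved, written=False
r5: caller-saved, written=False

SURVIVE = r3,r5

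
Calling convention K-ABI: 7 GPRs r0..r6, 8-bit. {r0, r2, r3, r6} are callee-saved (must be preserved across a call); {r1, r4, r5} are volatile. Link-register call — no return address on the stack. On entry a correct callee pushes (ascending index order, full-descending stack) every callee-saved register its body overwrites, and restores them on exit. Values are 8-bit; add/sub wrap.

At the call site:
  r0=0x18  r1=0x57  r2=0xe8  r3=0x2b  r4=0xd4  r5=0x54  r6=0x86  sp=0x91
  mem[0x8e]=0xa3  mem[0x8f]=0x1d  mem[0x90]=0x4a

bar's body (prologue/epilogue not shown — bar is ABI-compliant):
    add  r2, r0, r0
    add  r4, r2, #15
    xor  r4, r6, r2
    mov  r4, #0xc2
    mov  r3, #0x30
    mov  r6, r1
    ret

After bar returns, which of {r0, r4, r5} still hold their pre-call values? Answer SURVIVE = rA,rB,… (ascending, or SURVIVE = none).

SURVIVE = r0,r5

prologue: push r2 -> mem[0x90]=0xe8, sp=0x90
prologue: push r3 -> mem[0x8f]=0x2b, sp=0x8f
prologue: push r6 -> mem[0x8e]=0x86, sp=0x8e
body[0] add  r2, r0, r0 -> r2=0x30
body[1] add  r4, r2, #15 -> r4=0x3f
body[2] xor  r4, r6, r2 -> r4=0xb6
body[3] mov  r4, #0xc2 -> r4=0xc2
body[4] mov  r3, #0x30 -> r3=0x30
body[5] mov  r6, r1 -> r6=0x57
epilogue: pop r6=0x86, sp=0x8f
epilogue: pop r3=0x2b, sp=0x90
epilogue: pop r2=0xe8, sp=0x91
r0: callee-saved, written=False
r4: caller-saved, written=True
r5: caller-saved, written=False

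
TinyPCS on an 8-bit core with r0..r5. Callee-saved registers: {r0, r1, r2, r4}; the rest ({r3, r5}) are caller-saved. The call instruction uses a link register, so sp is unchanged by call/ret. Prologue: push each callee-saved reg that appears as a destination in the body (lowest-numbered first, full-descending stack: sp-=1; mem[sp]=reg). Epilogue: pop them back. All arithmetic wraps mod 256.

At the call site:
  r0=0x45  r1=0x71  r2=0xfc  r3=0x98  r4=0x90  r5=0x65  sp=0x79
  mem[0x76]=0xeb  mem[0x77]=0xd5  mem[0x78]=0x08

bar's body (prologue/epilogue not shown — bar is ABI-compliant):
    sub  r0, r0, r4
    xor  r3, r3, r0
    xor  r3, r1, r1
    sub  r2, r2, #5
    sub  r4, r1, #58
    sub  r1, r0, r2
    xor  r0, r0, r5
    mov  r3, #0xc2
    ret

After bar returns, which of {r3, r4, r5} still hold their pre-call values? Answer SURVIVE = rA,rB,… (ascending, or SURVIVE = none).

SURVIVE = r4,r5

prologue: push r0 -> mem[0x78]=0x45, sp=0x78
prologue: push r1 -> mem[0x77]=0x71, sp=0x77
prologue: push r2 -> mem[0x76]=0xfc, sp=0x76
prologue: push r4 -> mem[0x75]=0x90, sp=0x75
body[0] sub  r0, r0, r4 -> r0=0xb5
body[1] xor  r3, r3, r0 -> r3=0x2d
body[2] xor  r3, r1, r1 -> r3=0x00
body[3] sub  r2, r2, #5 -> r2=0xf7
body[4] sub  r4, r1, #58 -> r4=0x37
body[5] sub  r1, r0, r2 -> r1=0xbe
body[6] xor  r0, r0, r5 -> r0=0xd0
body[7] mov  r3, #0xc2 -> r3=0xc2
epilogue: pop r4=0x90, sp=0x76
epilogue: pop r2=0xfc, sp=0x77
epilogue: pop r1=0x71, sp=0x78
epilogue: pop r0=0x45, sp=0x79
r3: caller-saved, written=True
r4: callee-saved, written=True
r5: caller-saved, written=False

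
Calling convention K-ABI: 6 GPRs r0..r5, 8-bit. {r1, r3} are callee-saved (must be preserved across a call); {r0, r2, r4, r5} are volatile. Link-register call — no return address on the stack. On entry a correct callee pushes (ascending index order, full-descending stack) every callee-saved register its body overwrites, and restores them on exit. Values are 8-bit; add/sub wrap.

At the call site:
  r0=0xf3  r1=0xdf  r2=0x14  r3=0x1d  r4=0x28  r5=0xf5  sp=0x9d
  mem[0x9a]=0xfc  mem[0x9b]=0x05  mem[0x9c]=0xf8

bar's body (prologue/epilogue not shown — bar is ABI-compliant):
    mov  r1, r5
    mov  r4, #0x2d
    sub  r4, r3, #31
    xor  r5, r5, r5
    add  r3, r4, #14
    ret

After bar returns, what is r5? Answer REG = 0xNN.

prologue: push r1 -> mem[0x9c]=0xdf, sp=0x9c
prologue: push r3 -> mem[0x9b]=0x1d, sp=0x9b
body[0] mov  r1, r5 -> r1=0xf5
body[1] mov  r4, #0x2d -> r4=0x2d
body[2] sub  r4, r3, #31 -> r4=0xfe
body[3] xor  r5, r5, r5 -> r5=0x00
body[4] add  r3, r4, #14 -> r3=0x0c
epilogue: pop r3=0x1d, sp=0x9c
epilogue: pop r1=0xdf, sp=0x9d
r5 is caller-saved -> body value

REG = 0x00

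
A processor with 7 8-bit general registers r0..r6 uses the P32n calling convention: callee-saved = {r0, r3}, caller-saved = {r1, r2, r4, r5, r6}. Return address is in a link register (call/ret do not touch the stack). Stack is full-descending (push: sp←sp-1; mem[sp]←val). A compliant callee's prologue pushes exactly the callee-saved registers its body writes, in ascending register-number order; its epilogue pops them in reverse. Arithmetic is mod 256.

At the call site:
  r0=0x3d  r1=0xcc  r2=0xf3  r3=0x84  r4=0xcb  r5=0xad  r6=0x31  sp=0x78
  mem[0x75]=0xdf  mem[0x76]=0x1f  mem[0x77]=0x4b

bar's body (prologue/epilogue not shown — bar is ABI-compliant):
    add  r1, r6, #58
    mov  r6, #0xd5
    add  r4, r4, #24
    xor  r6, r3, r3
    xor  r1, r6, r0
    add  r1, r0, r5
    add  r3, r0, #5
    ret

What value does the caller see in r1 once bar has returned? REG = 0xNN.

REG = 0xea

prologue: push r3 → mem[0x77]=0x84, sp=0x77
body[0] add  r1, r6, #58 → r1=0x6b
body[1] mov  r6, #0xd5 → r6=0xd5
body[2] add  r4, r4, #24 → r4=0xe3
body[3] xor  r6, r3, r3 → r6=0x00
body[4] xor  r1, r6, r0 → r1=0x3d
body[5] add  r1, r0, r5 → r1=0xea
body[6] add  r3, r0, #5 → r3=0x42
epilogue: pop r3=0x84, sp=0x78
r1 is caller-saved → body value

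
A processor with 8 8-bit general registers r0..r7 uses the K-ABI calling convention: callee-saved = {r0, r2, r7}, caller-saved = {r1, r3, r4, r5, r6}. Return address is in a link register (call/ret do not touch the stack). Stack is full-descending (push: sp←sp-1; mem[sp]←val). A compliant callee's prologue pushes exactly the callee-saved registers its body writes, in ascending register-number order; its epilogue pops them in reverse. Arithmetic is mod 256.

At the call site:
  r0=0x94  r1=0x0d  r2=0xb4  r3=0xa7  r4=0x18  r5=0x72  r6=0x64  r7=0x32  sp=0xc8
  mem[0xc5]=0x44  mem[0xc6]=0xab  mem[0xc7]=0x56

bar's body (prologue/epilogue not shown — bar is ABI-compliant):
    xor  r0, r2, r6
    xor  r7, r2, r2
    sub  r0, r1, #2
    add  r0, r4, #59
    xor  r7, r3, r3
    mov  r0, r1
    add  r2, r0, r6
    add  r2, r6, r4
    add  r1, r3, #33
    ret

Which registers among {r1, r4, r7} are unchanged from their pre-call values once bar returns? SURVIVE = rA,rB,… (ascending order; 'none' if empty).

SURVIVE = r4,r7

prologue: push r0 -> mem[0xc7]=0x94, sp=0xc7
prologue: push r2 -> mem[0xc6]=0xb4, sp=0xc6
prologue: push r7 -> mem[0xc5]=0x32, sp=0xc5
body[0] xor  r0, r2, r6 -> r0=0xd0
body[1] xor  r7, r2, r2 -> r7=0x00
body[2] sub  r0, r1, #2 -> r0=0x0b
body[3] add  r0, r4, #59 -> r0=0x53
body[4] xor  r7, r3, r3 -> r7=0x00
body[5] mov  r0, r1 -> r0=0x0d
body[6] add  r2, r0, r6 -> r2=0x71
body[7] add  r2, r6, r4 -> r2=0x7c
body[8] add  r1, r3, #33 -> r1=0xc8
epilogue: pop r7=0x32, sp=0xc6
epilogue: pop r2=0xb4, sp=0xc7
epilogue: pop r0=0x94, sp=0xc8
r1: caller-saved, written=True
r4: caller-saved, written=False
r7: callee-saved, written=True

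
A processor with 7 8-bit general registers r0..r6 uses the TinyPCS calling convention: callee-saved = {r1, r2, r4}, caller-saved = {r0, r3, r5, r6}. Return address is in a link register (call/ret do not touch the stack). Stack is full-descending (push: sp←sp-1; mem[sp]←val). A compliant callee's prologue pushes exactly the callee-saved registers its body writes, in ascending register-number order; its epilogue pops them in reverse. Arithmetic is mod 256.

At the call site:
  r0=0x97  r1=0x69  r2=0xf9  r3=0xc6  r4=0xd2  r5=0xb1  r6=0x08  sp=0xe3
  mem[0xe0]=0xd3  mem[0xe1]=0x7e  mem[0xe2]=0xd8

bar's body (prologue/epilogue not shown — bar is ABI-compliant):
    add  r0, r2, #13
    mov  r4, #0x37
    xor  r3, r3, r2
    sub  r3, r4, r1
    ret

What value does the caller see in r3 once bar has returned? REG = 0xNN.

REG = 0xce

prologue: push r4 -> mem[0xe2]=0xd2, sp=0xe2
body[0] add  r0, r2, #13 -> r0=0x06
body[1] mov  r4, #0x37 -> r4=0x37
body[2] xor  r3, r3, r2 -> r3=0x3f
body[3] sub  r3, r4, r1 -> r3=0xce
epilogue: pop r4=0xd2, sp=0xe3
r3 is caller-saved -> body value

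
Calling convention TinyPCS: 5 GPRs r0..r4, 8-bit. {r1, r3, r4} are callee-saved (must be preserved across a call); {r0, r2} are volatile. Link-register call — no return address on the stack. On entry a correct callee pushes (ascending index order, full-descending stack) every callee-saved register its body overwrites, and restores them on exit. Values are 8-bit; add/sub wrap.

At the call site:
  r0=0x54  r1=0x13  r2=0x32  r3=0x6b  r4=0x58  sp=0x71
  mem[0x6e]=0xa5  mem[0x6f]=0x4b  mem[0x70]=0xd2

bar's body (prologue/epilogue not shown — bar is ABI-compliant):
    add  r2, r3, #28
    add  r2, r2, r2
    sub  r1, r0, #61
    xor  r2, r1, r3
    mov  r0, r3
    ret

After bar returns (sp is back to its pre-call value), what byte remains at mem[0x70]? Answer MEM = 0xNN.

prologue: push r1 -> mem[0x70]=0x13, sp=0x70
body[0] add  r2, r3, #28 -> r2=0x87
body[1] add  r2, r2, r2 -> r2=0x0e
body[2] sub  r1, r0, #61 -> r1=0x17
body[3] xor  r2, r1, r3 -> r2=0x7c
body[4] mov  r0, r3 -> r0=0x6b
epilogue: pop r1=0x13, sp=0x71
prologue pushed ['r1'] at ['0x70']

MEM = 0x13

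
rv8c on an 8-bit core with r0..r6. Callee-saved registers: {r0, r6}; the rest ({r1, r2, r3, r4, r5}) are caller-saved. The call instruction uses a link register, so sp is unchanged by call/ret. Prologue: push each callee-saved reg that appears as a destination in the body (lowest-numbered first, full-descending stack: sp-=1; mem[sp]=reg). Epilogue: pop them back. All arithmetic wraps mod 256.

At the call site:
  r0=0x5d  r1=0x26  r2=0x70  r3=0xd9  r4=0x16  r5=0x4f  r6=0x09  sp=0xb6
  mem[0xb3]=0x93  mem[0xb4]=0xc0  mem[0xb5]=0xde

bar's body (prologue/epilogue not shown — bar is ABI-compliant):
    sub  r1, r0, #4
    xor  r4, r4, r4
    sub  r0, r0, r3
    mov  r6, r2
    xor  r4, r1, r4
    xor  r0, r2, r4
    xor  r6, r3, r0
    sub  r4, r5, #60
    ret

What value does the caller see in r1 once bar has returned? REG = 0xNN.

REG = 0x59

prologue: push r0 → mem[0xb5]=0x5d, sp=0xb5
prologue: push r6 → mem[0xb4]=0x09, sp=0xb4
body[0] sub  r1, r0, #4 → r1=0x59
body[1] xor  r4, r4, r4 → r4=0x00
body[2] sub  r0, r0, r3 → r0=0x84
body[3] mov  r6, r2 → r6=0x70
body[4] xor  r4, r1, r4 → r4=0x59
body[5] xor  r0, r2, r4 → r0=0x29
body[6] xor  r6, r3, r0 → r6=0xf0
body[7] sub  r4, r5, #60 → r4=0x13
epilogue: pop r6=0x09, sp=0xb5
epilogue: pop r0=0x5d, sp=0xb6
r1 is caller-saved → body value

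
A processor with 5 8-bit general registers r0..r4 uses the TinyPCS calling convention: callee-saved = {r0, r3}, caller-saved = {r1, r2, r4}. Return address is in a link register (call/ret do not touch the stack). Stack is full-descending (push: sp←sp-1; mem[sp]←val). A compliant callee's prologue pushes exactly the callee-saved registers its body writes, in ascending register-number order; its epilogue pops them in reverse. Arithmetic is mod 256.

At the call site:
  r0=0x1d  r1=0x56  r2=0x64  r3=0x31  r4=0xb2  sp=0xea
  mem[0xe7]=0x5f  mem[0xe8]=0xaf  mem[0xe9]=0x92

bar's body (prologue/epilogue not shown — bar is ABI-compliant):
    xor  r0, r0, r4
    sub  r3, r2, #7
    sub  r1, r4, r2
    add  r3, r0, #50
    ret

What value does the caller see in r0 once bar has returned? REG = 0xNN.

prologue: push r0 -> mem[0xe9]=0x1d, sp=0xe9
prologue: push r3 -> mem[0xe8]=0x31, sp=0xe8
body[0] xor  r0, r0, r4 -> r0=0xaf
body[1] sub  r3, r2, #7 -> r3=0x5d
body[2] sub  r1, r4, r2 -> r1=0x4e
body[3] add  r3, r0, #50 -> r3=0xe1
epilogue: pop r3=0x31, sp=0xe9
epilogue: pop r0=0x1d, sp=0xea
r0 is callee-saved -> restored

REG = 0x1d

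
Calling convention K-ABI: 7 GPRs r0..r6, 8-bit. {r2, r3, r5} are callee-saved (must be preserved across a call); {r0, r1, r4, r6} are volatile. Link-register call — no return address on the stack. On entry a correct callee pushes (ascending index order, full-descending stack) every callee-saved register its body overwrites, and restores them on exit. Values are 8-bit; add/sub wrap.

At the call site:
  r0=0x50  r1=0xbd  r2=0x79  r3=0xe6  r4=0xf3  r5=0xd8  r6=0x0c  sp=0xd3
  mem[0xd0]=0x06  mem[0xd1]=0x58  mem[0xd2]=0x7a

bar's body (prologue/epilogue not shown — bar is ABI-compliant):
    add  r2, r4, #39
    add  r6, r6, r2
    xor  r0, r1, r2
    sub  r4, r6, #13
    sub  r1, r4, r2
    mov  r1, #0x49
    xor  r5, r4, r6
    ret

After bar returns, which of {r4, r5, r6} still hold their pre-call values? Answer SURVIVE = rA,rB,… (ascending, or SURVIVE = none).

SURVIVE = r5

prologue: push r2 → mem[0xd2]=0x79, sp=0xd2
prologue: push r5 → mem[0xd1]=0xd8, sp=0xd1
body[0] add  r2, r4, #39 → r2=0x1a
body[1] add  r6, r6, r2 → r6=0x26
body[2] xor  r0, r1, r2 → r0=0xa7
body[3] sub  r4, r6, #13 → r4=0x19
body[4] sub  r1, r4, r2 → r1=0xff
body[5] mov  r1, #0x49 → r1=0x49
body[6] xor  r5, r4, r6 → r5=0x3f
epilogue: pop r5=0xd8, sp=0xd2
epilogue: pop r2=0x79, sp=0xd3
r4: caller-saved, written=True
r5: callee-saved, written=True
r6: caller-saved, written=True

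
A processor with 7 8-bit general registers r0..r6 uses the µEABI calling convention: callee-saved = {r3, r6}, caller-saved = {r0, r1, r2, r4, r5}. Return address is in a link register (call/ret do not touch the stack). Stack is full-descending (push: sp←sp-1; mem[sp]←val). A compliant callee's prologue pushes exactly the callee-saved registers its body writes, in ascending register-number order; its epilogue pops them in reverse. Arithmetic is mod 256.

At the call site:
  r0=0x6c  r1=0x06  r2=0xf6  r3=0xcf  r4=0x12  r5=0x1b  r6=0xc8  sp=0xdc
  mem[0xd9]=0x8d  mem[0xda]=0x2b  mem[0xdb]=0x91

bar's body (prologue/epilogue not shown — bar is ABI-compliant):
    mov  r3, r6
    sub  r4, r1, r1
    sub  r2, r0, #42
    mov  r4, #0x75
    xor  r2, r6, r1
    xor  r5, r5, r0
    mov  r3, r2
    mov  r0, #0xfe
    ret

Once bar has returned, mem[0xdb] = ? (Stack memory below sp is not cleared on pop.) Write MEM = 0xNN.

MEM = 0xcf

prologue: push r3 -> mem[0xdb]=0xcf, sp=0xdb
body[0] mov  r3, r6 -> r3=0xc8
body[1] sub  r4, r1, r1 -> r4=0x00
body[2] sub  r2, r0, #42 -> r2=0x42
body[3] mov  r4, #0x75 -> r4=0x75
body[4] xor  r2, r6, r1 -> r2=0xce
body[5] xor  r5, r5, r0 -> r5=0x77
body[6] mov  r3, r2 -> r3=0xce
body[7] mov  r0, #0xfe -> r0=0xfe
epilogue: pop r3=0xcf, sp=0xdc
prologue pushed ['r3'] at ['0xdb']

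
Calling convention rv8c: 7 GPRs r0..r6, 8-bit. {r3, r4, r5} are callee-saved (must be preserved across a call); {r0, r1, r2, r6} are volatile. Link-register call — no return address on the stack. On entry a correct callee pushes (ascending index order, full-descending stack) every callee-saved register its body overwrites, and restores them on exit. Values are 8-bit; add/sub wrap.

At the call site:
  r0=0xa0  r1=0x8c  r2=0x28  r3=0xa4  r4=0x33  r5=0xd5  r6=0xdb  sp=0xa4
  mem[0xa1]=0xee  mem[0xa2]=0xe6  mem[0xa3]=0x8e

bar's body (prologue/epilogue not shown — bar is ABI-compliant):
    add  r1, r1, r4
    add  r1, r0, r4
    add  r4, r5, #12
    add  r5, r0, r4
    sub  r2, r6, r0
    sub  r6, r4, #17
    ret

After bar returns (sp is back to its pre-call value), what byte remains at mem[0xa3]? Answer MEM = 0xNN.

prologue: push r4 -> mem[0xa3]=0x33, sp=0xa3
prologue: push r5 -> mem[0xa2]=0xd5, sp=0xa2
body[0] add  r1, r1, r4 -> r1=0xbf
body[1] add  r1, r0, r4 -> r1=0xd3
body[2] add  r4, r5, #12 -> r4=0xe1
body[3] add  r5, r0, r4 -> r5=0x81
body[4] sub  r2, r6, r0 -> r2=0x3b
body[5] sub  r6, r4, #17 -> r6=0xd0
epilogue: pop r5=0xd5, sp=0xa3
epilogue: pop r4=0x33, sp=0xa4
prologue pushed ['r4', 'r5'] at ['0xa3', '0xa2']

MEM = 0x33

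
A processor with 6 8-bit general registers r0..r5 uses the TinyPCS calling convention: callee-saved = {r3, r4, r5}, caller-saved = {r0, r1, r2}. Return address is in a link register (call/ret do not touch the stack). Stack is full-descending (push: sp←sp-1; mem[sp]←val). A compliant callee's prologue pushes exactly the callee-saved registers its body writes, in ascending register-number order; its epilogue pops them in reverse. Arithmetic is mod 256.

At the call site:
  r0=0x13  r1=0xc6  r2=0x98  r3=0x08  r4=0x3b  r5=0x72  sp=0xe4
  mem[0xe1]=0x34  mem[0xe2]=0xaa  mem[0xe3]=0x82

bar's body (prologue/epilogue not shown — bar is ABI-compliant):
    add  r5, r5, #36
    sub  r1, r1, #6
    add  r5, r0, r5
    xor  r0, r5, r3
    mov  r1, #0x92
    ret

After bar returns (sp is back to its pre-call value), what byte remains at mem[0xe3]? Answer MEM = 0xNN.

prologue: push r5 -> mem[0xe3]=0x72, sp=0xe3
body[0] add  r5, r5, #36 -> r5=0x96
body[1] sub  r1, r1, #6 -> r1=0xc0
body[2] add  r5, r0, r5 -> r5=0xa9
body[3] xor  r0, r5, r3 -> r0=0xa1
body[4] mov  r1, #0x92 -> r1=0x92
epilogue: pop r5=0x72, sp=0xe4
prologue pushed ['r5'] at ['0xe3']

MEM = 0x72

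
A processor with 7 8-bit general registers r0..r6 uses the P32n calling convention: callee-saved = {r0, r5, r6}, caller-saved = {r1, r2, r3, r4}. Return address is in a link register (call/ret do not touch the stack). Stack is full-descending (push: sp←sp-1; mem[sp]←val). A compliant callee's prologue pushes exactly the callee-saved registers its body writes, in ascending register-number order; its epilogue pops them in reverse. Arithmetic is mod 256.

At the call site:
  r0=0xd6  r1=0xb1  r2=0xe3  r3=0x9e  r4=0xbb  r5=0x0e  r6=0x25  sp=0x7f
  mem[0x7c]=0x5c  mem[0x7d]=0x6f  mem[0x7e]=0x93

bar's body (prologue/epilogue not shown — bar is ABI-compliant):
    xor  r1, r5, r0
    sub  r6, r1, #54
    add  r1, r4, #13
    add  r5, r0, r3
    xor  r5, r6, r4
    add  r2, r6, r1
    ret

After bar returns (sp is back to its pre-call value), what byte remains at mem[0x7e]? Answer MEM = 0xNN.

MEM = 0x0e

prologue: push r5 → mem[0x7e]=0x0e, sp=0x7e
prologue: push r6 → mem[0x7d]=0x25, sp=0x7d
body[0] xor  r1, r5, r0 → r1=0xd8
body[1] sub  r6, r1, #54 → r6=0xa2
body[2] add  r1, r4, #13 → r1=0xc8
body[3] add  r5, r0, r3 → r5=0x74
body[4] xor  r5, r6, r4 → r5=0x19
body[5] add  r2, r6, r1 → r2=0x6a
epilogue: pop r6=0x25, sp=0x7e
epilogue: pop r5=0x0e, sp=0x7f
prologue pushed ['r5', 'r6'] at ['0x7e', '0x7d']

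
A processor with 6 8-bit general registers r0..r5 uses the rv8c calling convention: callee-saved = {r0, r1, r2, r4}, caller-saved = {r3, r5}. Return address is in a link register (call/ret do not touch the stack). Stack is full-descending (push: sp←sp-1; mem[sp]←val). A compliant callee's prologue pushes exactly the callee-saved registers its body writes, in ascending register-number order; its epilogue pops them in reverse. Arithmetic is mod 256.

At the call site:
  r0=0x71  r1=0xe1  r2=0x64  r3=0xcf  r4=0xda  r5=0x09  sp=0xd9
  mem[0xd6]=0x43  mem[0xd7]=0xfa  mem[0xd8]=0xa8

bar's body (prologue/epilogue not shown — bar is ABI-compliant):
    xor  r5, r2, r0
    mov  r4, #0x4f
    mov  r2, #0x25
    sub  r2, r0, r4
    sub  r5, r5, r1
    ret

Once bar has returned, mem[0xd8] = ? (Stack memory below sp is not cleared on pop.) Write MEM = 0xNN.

MEM = 0x64

prologue: push r2 → mem[0xd8]=0x64, sp=0xd8
prologue: push r4 → mem[0xd7]=0xda, sp=0xd7
body[0] xor  r5, r2, r0 → r5=0x15
body[1] mov  r4, #0x4f → r4=0x4f
body[2] mov  r2, #0x25 → r2=0x25
body[3] sub  r2, r0, r4 → r2=0x22
body[4] sub  r5, r5, r1 → r5=0x34
epilogue: pop r4=0xda, sp=0xd8
epilogue: pop r2=0x64, sp=0xd9
prologue pushed ['r2', 'r4'] at ['0xd8', '0xd7']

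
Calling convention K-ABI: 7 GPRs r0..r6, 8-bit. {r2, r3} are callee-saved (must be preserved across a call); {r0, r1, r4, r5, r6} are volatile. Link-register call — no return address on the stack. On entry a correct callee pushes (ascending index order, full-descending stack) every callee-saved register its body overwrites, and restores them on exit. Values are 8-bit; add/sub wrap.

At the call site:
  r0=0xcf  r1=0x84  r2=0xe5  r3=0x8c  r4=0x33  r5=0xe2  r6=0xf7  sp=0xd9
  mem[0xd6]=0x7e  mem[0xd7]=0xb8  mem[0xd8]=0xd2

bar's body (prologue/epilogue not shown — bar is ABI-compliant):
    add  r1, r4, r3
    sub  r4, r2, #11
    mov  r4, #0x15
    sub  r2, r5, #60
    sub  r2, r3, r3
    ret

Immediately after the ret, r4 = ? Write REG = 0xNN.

REG = 0x15

prologue: push r2 -> mem[0xd8]=0xe5, sp=0xd8
body[0] add  r1, r4, r3 -> r1=0xbf
body[1] sub  r4, r2, #11 -> r4=0xda
body[2] mov  r4, #0x15 -> r4=0x15
body[3] sub  r2, r5, #60 -> r2=0xa6
body[4] sub  r2, r3, r3 -> r2=0x00
epilogue: pop r2=0xe5, sp=0xd9
r4 is caller-saved -> body value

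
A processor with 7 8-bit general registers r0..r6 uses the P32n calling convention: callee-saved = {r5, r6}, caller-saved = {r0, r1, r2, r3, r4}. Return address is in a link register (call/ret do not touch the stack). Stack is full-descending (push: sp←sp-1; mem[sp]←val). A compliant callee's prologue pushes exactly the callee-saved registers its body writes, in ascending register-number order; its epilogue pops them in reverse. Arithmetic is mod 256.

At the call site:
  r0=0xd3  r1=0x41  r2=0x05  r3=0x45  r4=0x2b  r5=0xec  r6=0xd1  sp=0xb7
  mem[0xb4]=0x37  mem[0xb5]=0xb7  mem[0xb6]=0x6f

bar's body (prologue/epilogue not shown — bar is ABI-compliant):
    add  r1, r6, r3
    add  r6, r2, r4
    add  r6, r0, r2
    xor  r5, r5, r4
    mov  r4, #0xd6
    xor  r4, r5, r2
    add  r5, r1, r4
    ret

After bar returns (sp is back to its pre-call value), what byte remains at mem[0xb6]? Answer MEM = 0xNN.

prologue: push r5 -> mem[0xb6]=0xec, sp=0xb6
prologue: push r6 -> mem[0xb5]=0xd1, sp=0xb5
body[0] add  r1, r6, r3 -> r1=0x16
body[1] add  r6, r2, r4 -> r6=0x30
body[2] add  r6, r0, r2 -> r6=0xd8
body[3] xor  r5, r5, r4 -> r5=0xc7
body[4] mov  r4, #0xd6 -> r4=0xd6
body[5] xor  r4, r5, r2 -> r4=0xc2
body[6] add  r5, r1, r4 -> r5=0xd8
epilogue: pop r6=0xd1, sp=0xb6
epilogue: pop r5=0xec, sp=0xb7
prologue pushed ['r5', 'r6'] at ['0xb6', '0xb5']

MEM = 0xec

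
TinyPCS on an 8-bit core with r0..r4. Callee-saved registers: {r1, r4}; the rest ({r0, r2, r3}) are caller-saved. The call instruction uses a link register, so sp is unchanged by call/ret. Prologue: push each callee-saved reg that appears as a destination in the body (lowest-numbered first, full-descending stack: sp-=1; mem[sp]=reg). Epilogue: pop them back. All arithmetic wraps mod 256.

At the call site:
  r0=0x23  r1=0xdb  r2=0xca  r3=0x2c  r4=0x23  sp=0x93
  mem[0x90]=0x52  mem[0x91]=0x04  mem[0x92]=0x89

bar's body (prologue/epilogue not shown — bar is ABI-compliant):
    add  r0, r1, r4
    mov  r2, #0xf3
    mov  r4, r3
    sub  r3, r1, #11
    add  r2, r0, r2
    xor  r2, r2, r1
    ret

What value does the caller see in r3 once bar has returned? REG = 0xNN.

prologue: push r4 -> mem[0x92]=0x23, sp=0x92
body[0] add  r0, r1, r4 -> r0=0xfe
body[1] mov  r2, #0xf3 -> r2=0xf3
body[2] mov  r4, r3 -> r4=0x2c
body[3] sub  r3, r1, #11 -> r3=0xd0
body[4] add  r2, r0, r2 -> r2=0xf1
body[5] xor  r2, r2, r1 -> r2=0x2a
epilogue: pop r4=0x23, sp=0x93
r3 is caller-saved -> body value

REG = 0xd0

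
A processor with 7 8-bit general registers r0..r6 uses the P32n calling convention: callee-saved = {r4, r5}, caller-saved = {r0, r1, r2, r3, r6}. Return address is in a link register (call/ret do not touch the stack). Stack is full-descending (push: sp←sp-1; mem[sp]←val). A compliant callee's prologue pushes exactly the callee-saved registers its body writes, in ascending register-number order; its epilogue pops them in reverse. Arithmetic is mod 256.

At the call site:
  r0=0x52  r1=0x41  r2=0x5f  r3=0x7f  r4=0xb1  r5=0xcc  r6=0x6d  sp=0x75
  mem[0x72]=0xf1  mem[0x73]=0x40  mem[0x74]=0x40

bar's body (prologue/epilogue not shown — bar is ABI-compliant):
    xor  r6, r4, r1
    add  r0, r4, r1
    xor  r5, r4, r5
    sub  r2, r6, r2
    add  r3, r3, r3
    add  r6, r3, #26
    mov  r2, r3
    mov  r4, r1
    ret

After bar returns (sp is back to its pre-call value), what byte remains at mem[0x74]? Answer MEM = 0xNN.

MEM = 0xb1

prologue: push r4 -> mem[0x74]=0xb1, sp=0x74
prologue: push r5 -> mem[0x73]=0xcc, sp=0x73
body[0] xor  r6, r4, r1 -> r6=0xf0
body[1] add  r0, r4, r1 -> r0=0xf2
body[2] xor  r5, r4, r5 -> r5=0x7d
body[3] sub  r2, r6, r2 -> r2=0x91
body[4] add  r3, r3, r3 -> r3=0xfe
body[5] add  r6, r3, #26 -> r6=0x18
body[6] mov  r2, r3 -> r2=0xfe
body[7] mov  r4, r1 -> r4=0x41
epilogue: pop r5=0xcc, sp=0x74
epilogue: pop r4=0xb1, sp=0x75
prologue pushed ['r4', 'r5'] at ['0x74', '0x73']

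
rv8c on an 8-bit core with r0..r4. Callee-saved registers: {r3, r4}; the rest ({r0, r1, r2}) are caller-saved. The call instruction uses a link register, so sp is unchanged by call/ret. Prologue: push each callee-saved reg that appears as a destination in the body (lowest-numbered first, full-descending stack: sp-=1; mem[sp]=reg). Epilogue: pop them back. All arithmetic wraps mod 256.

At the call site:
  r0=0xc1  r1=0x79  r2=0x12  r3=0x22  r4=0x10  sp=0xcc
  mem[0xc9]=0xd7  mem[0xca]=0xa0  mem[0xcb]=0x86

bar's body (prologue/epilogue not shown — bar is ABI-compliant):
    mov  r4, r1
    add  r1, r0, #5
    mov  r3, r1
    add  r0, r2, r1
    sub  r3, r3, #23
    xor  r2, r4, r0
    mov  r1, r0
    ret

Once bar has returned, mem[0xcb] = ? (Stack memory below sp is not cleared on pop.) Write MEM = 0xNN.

MEM = 0x22

prologue: push r3 -> mem[0xcb]=0x22, sp=0xcb
prologue: push r4 -> mem[0xca]=0x10, sp=0xca
body[0] mov  r4, r1 -> r4=0x79
body[1] add  r1, r0, #5 -> r1=0xc6
body[2] mov  r3, r1 -> r3=0xc6
body[3] add  r0, r2, r1 -> r0=0xd8
body[4] sub  r3, r3, #23 -> r3=0xaf
body[5] xor  r2, r4, r0 -> r2=0xa1
body[6] mov  r1, r0 -> r1=0xd8
epilogue: pop r4=0x10, sp=0xcb
epilogue: pop r3=0x22, sp=0xcc
prologue pushed ['r3', 'r4'] at ['0xcb', '0xca']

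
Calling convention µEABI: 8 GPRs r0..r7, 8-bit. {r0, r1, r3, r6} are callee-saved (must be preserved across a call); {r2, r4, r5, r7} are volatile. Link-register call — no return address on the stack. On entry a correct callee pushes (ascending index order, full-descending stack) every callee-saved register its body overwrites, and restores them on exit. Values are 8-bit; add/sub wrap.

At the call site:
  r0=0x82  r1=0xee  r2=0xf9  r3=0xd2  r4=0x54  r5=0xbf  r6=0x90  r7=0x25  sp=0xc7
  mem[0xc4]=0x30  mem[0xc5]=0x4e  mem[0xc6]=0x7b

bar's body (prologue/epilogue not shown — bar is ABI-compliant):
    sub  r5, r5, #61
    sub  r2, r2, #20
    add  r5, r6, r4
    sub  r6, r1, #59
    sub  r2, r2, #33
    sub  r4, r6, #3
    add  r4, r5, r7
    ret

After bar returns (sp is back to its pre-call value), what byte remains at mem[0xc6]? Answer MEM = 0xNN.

prologue: push r6 → mem[0xc6]=0x90, sp=0xc6
body[0] sub  r5, r5, #61 → r5=0x82
body[1] sub  r2, r2, #20 → r2=0xe5
body[2] add  r5, r6, r4 → r5=0xe4
body[3] sub  r6, r1, #59 → r6=0xb3
body[4] sub  r2, r2, #33 → r2=0xc4
body[5] sub  r4, r6, #3 → r4=0xb0
body[6] add  r4, r5, r7 → r4=0x09
epilogue: pop r6=0x90, sp=0xc7
prologue pushed ['r6'] at ['0xc6']

MEM = 0x90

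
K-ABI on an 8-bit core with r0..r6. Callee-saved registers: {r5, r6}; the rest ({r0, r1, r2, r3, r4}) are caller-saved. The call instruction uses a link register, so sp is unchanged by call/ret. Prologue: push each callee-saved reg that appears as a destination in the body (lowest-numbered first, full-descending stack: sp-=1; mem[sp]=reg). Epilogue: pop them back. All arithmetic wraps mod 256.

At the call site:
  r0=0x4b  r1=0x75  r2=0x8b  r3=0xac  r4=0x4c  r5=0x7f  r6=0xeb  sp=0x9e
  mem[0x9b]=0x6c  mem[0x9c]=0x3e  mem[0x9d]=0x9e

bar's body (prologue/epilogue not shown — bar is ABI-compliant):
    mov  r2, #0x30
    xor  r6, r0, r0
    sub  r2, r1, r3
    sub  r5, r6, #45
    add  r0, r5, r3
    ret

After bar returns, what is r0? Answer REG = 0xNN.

prologue: push r5 → mem[0x9d]=0x7f, sp=0x9d
prologue: push r6 → mem[0x9c]=0xeb, sp=0x9c
body[0] mov  r2, #0x30 → r2=0x30
body[1] xor  r6, r0, r0 → r6=0x00
body[2] sub  r2, r1, r3 → r2=0xc9
body[3] sub  r5, r6, #45 → r5=0xd3
body[4] add  r0, r5, r3 → r0=0x7f
epilogue: pop r6=0xeb, sp=0x9d
epilogue: pop r5=0x7f, sp=0x9e
r0 is caller-saved → body value

REG = 0x7f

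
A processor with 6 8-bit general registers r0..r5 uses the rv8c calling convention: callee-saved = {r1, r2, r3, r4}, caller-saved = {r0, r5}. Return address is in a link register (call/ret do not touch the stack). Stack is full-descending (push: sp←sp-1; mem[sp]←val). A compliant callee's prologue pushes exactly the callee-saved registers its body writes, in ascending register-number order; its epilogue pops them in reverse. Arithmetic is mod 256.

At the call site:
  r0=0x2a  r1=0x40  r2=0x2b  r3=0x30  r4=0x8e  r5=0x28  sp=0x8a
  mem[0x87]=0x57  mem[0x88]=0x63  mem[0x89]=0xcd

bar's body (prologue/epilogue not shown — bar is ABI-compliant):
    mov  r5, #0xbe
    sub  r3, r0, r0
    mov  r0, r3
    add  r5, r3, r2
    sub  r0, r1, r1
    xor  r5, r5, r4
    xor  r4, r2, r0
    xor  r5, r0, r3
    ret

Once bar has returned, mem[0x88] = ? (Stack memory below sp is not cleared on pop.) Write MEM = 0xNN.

prologue: push r3 → mem[0x89]=0x30, sp=0x89
prologue: push r4 → mem[0x88]=0x8e, sp=0x88
body[0] mov  r5, #0xbe → r5=0xbe
body[1] sub  r3, r0, r0 → r3=0x00
body[2] mov  r0, r3 → r0=0x00
body[3] add  r5, r3, r2 → r5=0x2b
body[4] sub  r0, r1, r1 → r0=0x00
body[5] xor  r5, r5, r4 → r5=0xa5
body[6] xor  r4, r2, r0 → r4=0x2b
body[7] xor  r5, r0, r3 → r5=0x00
epilogue: pop r4=0x8e, sp=0x89
epilogue: pop r3=0x30, sp=0x8a
prologue pushed ['r3', 'r4'] at ['0x89', '0x88']

MEM = 0x8e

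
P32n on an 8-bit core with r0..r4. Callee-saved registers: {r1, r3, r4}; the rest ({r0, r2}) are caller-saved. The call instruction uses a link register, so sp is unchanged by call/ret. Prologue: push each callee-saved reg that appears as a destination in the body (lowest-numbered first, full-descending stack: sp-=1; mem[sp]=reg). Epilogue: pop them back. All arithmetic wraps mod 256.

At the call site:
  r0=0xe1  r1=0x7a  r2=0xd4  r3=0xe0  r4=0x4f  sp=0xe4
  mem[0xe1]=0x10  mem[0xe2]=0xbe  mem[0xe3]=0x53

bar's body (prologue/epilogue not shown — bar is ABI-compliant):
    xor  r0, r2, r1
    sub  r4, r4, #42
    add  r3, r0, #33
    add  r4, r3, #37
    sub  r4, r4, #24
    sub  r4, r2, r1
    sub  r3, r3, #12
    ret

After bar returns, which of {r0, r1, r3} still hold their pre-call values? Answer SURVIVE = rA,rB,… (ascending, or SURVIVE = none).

SURVIVE = r1,r3

prologue: push r3 -> mem[0xe3]=0xe0, sp=0xe3
prologue: push r4 -> mem[0xe2]=0x4f, sp=0xe2
body[0] xor  r0, r2, r1 -> r0=0xae
body[1] sub  r4, r4, #42 -> r4=0x25
body[2] add  r3, r0, #33 -> r3=0xcf
body[3] add  r4, r3, #37 -> r4=0xf4
body[4] sub  r4, r4, #24 -> r4=0xdc
body[5] sub  r4, r2, r1 -> r4=0x5a
body[6] sub  r3, r3, #12 -> r3=0xc3
epilogue: pop r4=0x4f, sp=0xe3
epilogue: pop r3=0xe0, sp=0xe4
r0: caller-saved, written=True
r1: callee-saved, written=False
r3: callee-saved, written=True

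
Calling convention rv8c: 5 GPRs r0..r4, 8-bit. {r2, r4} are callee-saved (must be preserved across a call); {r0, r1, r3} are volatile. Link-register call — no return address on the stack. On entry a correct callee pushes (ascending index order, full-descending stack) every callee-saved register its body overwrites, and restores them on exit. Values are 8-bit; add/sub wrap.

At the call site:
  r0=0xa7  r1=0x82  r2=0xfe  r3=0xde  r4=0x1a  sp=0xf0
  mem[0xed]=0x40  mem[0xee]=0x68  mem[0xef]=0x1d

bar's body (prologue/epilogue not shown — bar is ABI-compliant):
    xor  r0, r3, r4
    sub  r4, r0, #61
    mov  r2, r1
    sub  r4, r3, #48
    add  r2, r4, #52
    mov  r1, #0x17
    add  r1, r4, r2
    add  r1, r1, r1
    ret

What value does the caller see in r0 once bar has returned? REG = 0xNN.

REG = 0xc4

prologue: push r2 → mem[0xef]=0xfe, sp=0xef
prologue: push r4 → mem[0xee]=0x1a, sp=0xee
body[0] xor  r0, r3, r4 → r0=0xc4
body[1] sub  r4, r0, #61 → r4=0x87
body[2] mov  r2, r1 → r2=0x82
body[3] sub  r4, r3, #48 → r4=0xae
body[4] add  r2, r4, #52 → r2=0xe2
body[5] mov  r1, #0x17 → r1=0x17
body[6] add  r1, r4, r2 → r1=0x90
body[7] add  r1, r1, r1 → r1=0x20
epilogue: pop r4=0x1a, sp=0xef
epilogue: pop r2=0xfe, sp=0xf0
r0 is caller-saved → body value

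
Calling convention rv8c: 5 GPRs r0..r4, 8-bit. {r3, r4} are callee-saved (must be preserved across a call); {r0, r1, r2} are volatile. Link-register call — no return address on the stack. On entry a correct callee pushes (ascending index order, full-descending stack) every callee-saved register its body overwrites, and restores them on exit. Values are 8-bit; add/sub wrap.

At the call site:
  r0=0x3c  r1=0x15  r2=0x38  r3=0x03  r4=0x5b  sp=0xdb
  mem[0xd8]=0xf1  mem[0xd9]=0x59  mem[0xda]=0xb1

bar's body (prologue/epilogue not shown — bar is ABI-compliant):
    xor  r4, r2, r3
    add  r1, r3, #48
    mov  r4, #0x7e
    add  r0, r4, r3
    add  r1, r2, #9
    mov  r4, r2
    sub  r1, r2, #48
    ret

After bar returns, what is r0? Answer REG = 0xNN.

prologue: push r4 -> mem[0xda]=0x5b, sp=0xda
body[0] xor  r4, r2, r3 -> r4=0x3b
body[1] add  r1, r3, #48 -> r1=0x33
body[2] mov  r4, #0x7e -> r4=0x7e
body[3] add  r0, r4, r3 -> r0=0x81
body[4] add  r1, r2, #9 -> r1=0x41
body[5] mov  r4, r2 -> r4=0x38
body[6] sub  r1, r2, #48 -> r1=0x08
epilogue: pop r4=0x5b, sp=0xdb
r0 is caller-saved -> body value

REG = 0x81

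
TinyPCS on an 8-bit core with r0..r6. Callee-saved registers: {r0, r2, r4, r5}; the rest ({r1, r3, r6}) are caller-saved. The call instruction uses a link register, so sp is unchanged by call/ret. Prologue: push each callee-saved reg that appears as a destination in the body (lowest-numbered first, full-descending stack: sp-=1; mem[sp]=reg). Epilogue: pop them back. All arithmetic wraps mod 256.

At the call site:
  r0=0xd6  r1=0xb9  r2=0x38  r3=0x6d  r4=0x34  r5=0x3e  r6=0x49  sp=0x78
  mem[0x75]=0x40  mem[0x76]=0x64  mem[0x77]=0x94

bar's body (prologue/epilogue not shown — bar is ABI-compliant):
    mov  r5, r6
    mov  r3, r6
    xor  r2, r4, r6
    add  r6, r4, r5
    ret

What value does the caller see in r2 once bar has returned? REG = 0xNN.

prologue: push r2 -> mem[0x77]=0x38, sp=0x77
prologue: push r5 -> mem[0x76]=0x3e, sp=0x76
body[0] mov  r5, r6 -> r5=0x49
body[1] mov  r3, r6 -> r3=0x49
body[2] xor  r2, r4, r6 -> r2=0x7d
body[3] add  r6, r4, r5 -> r6=0x7d
epilogue: pop r5=0x3e, sp=0x77
epilogue: pop r2=0x38, sp=0x78
r2 is callee-saved -> restored

REG = 0x38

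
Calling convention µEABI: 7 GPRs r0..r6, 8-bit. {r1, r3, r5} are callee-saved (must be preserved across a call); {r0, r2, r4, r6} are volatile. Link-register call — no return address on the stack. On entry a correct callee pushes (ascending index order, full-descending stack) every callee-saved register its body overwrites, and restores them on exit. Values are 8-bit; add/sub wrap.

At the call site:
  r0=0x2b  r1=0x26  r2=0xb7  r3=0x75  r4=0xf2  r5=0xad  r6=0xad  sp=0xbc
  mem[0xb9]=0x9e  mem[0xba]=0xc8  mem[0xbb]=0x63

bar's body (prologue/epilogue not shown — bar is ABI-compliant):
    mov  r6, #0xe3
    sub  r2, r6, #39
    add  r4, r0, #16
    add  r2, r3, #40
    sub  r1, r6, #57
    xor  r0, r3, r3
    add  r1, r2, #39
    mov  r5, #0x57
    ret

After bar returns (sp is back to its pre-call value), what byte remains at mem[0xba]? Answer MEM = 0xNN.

prologue: push r1 → mem[0xbb]=0x26, sp=0xbb
prologue: push r5 → mem[0xba]=0xad, sp=0xba
body[0] mov  r6, #0xe3 → r6=0xe3
body[1] sub  r2, r6, #39 → r2=0xbc
body[2] add  r4, r0, #16 → r4=0x3b
body[3] add  r2, r3, #40 → r2=0x9d
body[4] sub  r1, r6, #57 → r1=0xaa
body[5] xor  r0, r3, r3 → r0=0x00
body[6] add  r1, r2, #39 → r1=0xc4
body[7] mov  r5, #0x57 → r5=0x57
epilogue: pop r5=0xad, sp=0xbb
epilogue: pop r1=0x26, sp=0xbc
prologue pushed ['r1', 'r5'] at ['0xbb', '0xba']

MEM = 0xad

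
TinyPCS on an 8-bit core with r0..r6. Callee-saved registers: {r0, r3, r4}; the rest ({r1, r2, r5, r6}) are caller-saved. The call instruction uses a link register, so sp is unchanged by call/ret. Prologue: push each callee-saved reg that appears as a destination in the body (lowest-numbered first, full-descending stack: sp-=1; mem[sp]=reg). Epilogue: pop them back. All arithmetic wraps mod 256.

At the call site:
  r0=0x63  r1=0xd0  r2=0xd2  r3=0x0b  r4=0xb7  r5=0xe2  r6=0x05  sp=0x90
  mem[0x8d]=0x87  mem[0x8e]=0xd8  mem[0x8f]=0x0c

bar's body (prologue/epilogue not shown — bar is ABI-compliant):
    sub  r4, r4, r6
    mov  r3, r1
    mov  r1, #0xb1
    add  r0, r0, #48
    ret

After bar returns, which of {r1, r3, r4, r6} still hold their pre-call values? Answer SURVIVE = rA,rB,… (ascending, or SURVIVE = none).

prologue: push r0 -> mem[0x8f]=0x63, sp=0x8f
prologue: push r3 -> mem[0x8e]=0x0b, sp=0x8e
prologue: push r4 -> mem[0x8d]=0xb7, sp=0x8d
body[0] sub  r4, r4, r6 -> r4=0xb2
body[1] mov  r3, r1 -> r3=0xd0
body[2] mov  r1, #0xb1 -> r1=0xb1
body[3] add  r0, r0, #48 -> r0=0x93
epilogue: pop r4=0xb7, sp=0x8e
epilogue: pop r3=0x0b, sp=0x8f
epilogue: pop r0=0x63, sp=0x90
r1: caller-saved, written=True
r3: callee-saved, written=True
r4: callee-saved, written=True
r6: caller-saved, written=False

SURVIVE = r3,r4,r6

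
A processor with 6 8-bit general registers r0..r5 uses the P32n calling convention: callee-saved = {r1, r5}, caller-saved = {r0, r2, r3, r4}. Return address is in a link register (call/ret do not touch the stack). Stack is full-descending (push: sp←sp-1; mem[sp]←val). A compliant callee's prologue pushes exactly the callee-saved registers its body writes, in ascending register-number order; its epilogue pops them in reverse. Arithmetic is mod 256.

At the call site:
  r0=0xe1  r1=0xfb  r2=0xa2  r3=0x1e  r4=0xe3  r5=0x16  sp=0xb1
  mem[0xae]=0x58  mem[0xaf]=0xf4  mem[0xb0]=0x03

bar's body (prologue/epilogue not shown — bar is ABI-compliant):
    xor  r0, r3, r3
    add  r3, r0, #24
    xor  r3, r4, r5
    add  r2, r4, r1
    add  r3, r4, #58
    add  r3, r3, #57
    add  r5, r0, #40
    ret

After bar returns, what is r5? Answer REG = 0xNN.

prologue: push r5 → mem[0xb0]=0x16, sp=0xb0
body[0] xor  r0, r3, r3 → r0=0x00
body[1] add  r3, r0, #24 → r3=0x18
body[2] xor  r3, r4, r5 → r3=0xf5
body[3] add  r2, r4, r1 → r2=0xde
body[4] add  r3, r4, #58 → r3=0x1d
body[5] add  r3, r3, #57 → r3=0x56
body[6] add  r5, r0, #40 → r5=0x28
epilogue: pop r5=0x16, sp=0xb1
r5 is callee-saved → restored

REG = 0x16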